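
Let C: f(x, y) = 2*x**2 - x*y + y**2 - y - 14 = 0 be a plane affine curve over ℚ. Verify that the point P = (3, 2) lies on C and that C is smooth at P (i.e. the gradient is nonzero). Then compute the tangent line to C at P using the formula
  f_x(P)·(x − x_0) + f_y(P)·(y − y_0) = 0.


Tangent line at P: 10*x - 30 = 0.

Step 1: f(3, 2) = 0, so P lies on C.
Step 2: partial derivatives
  f_x(x, y) = 4*x - y, f_y(x, y) = -x + 2*y - 1.
  f_x(P) = 10, f_y(P) = 0 (gradient nonzero, so P is smooth).
Step 3: tangent line at P: 10·(x − 3) + 0·(y − 2) = 0.
Expanding: 10*x - 30 = 0.


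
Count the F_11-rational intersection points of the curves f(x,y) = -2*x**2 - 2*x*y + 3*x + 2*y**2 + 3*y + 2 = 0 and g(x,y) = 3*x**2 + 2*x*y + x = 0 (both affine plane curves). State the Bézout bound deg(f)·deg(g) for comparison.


Common zeros: {(0, 7), (0, 8), (4, 10)}; count = 3; Bézout bound = 4.

deg(f) = 2, deg(g) = 2, so Bézout bound = 4.
Scan x ∈ F_11. For each x, list the y ∈ F_11 with f(x, y) ≡ 0 and those with g(x, y) ≡ 0 (mod 11); the common zeros in that column are the intersection.
  x = 0: f ≡ 0 at y ∈ {7, 8}; g ≡ 0 at y ∈ {0, 1, 2, 3, 4, 5, 6, 7, 8, 9, 10}; common: {7, 8}.
  x = 1: f ≡ 0 at y ∈ ∅; g ≡ 0 at y ∈ {9}; common: ∅.
  x = 2: f ≡ 0 at y ∈ {0, 6}; g ≡ 0 at y ∈ {2}; common: ∅.
  x = 3: f ≡ 0 at y ∈ ∅; g ≡ 0 at y ∈ {6}; common: ∅.
  x = 4: f ≡ 0 at y ∈ {9, 10}; g ≡ 0 at y ∈ {10}; common: {10}.
  x = 5: f ≡ 0 at y ∈ {0, 9}; g ≡ 0 at y ∈ {3}; common: ∅.
  x = 6: f ≡ 0 at y ∈ ∅; g ≡ 0 at y ∈ {7}; common: ∅.
  x = 7: f ≡ 0 at y ∈ ∅; g ≡ 0 at y ∈ {0}; common: ∅.
  x = 8: f ≡ 0 at y ∈ ∅; g ≡ 0 at y ∈ {4}; common: ∅.
  x = 9: f ≡ 0 at y ∈ ∅; g ≡ 0 at y ∈ {8}; common: ∅.
  x = 10: f ≡ 0 at y ∈ {6, 8}; g ≡ 0 at y ∈ {1}; common: ∅.
Collecting: common zeros = {(0, 7), (0, 8), (4, 10)}, so the count is 3.
Comparison with the Bézout bound: 3 ≤ 4 = deg(f)·deg(g), as expected for curves with no common component (the affine F_11-count falls short of the bound because intersections may lie at infinity, over extension fields, or carry multiplicity).


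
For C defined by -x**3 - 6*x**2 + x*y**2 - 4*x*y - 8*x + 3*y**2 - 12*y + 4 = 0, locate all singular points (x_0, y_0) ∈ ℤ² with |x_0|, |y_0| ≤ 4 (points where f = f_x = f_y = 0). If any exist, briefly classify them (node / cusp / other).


Singular points: {(-2, 2)}; classification: cusp.

Compute partial derivatives:
  f_x = -3*x**2 - 12*x + y**2 - 4*y - 8.
  f_y = 2*x*y - 4*x + 6*y - 12.
Scan x_0 ∈ {−4, ..., 4}. For each x_0, f_y(x_0, y) is a polynomial in y; find its integer roots y ∈ {−4, ..., 4}, then test f_x and f at those candidates.
  x = -4: f_y(-4, y) = 4 - 2*y; vanishes at y ∈ {2}. (-4, 2): f_x = -12 ≠ 0.
  x = -3: f_y(-3, y) = 0; vanishes at y ∈ {-4, -3, -2, -1, 0, 1, 2, 3, 4}. (-3, -4): f_x = 33 ≠ 0; (-3, -3): f_x = 22 ≠ 0; (-3, -2): f_x = 13 ≠ 0; (-3, -1): f_x = 6 ≠ 0; (-3, 0): f_x = 1 ≠ 0; (-3, 1): f_x = -2 ≠ 0; (-3, 2): f_x = -3 ≠ 0; (-3, 3): f_x = -2 ≠ 0; (-3, 4): f_x = 1 ≠ 0.
  x = -2: f_y(-2, y) = 2*y - 4; vanishes at y ∈ {2}. (-2, 2): f_x = 0, f = 0 — SINGULAR.
  x = -1: f_y(-1, y) = 4*y - 8; vanishes at y ∈ {2}. (-1, 2): f_x = -3 ≠ 0.
  x = 0: f_y(0, y) = 6*y - 12; vanishes at y ∈ {2}. (0, 2): f_x = -12 ≠ 0.
  x = 1: f_y(1, y) = 8*y - 16; vanishes at y ∈ {2}. (1, 2): f_x = -27 ≠ 0.
  x = 2: f_y(2, y) = 10*y - 20; vanishes at y ∈ {2}. (2, 2): f_x = -48 ≠ 0.
  x = 3: f_y(3, y) = 12*y - 24; vanishes at y ∈ {2}. (3, 2): f_x = -75 ≠ 0.
  x = 4: f_y(4, y) = 14*y - 28; vanishes at y ∈ {2}. (4, 2): f_x = -108 ≠ 0.
Only singular point on the grid: (-2, 2).
Classify: substitute x = -2 + u, y = 2 + v and expand: f = -u**3 + u*v**2 + v**2.
No constant or linear terms (consistent with a singular point). Quadratic part: v**2. Cubic part: -u**3 + u*v**2.
The quadratic part v**2 is a perfect square, so there is a single (double) tangent line v = 0, i.e. y = 2. Restricting the cubic part to that line (v = 0) leaves -u**3 ≠ 0, so f is not divisible by v and the branch is v² ≈ u**3 to lowest order — this is a cusp.
Classification: cusp.


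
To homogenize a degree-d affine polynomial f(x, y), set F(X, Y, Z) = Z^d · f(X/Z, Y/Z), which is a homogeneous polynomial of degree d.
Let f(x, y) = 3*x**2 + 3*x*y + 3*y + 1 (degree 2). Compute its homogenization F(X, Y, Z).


F(X, Y, Z) = 3*X**2 + 3*X*Y + 3*Y*Z + Z**2

deg(f) = 2.
Substitute x = X/Z, y = Y/Z into f, then multiply by Z^2.
  monomial 3·x^2·y^0 ↦ 3·X^2·Y^0·Z^0.
  monomial 3·x^1·y^1 ↦ 3·X^1·Y^1·Z^0.
  monomial 3·x^0·y^1 ↦ 3·X^0·Y^1·Z^1.
  monomial 1·x^0·y^0 ↦ 1·X^0·Y^0·Z^2.
Collecting: F(X, Y, Z) = 3*X**2 + 3*X*Y + 3*Y*Z + Z**2.


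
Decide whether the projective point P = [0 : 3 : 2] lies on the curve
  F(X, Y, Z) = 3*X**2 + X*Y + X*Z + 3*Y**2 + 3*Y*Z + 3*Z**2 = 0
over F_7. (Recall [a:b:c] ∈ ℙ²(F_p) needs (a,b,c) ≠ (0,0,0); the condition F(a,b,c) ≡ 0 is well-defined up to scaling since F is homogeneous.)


F(0,3,2) ≡ 1 (mod 7); P is NOT on the curve.

Evaluate F(0, 3, 2) term-by-term (mod 7).
  3*X**2 ↦ 3·0·1·1 = 0
  X*Y ↦ 1·0·3·1 = 0
  X*Z ↦ 1·0·1·2 = 0
  3*Y**2 ↦ 3·1·9·1 = 27
  3*Y*Z ↦ 3·1·3·2 = 18
  3*Z**2 ↦ 3·1·1·4 = 12
Sum: F(0, 3, 2) = (0) + (0) + (0) + (27) + (18) + (12) = 57.
Reducing mod 7: 57 ≡ 1 (mod 7).
Since F(a, b, c) ≡ 1 ≠ 0 (mod 7), P does NOT lie on the curve.


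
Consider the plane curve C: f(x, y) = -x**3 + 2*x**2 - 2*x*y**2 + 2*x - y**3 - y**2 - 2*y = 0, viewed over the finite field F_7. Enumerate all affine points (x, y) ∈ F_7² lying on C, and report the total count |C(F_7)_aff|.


Affine F_7-points: {(0, 0), (0, 3), (1, 2), (2, 2), (3, 6), (6, 2)}; count = 6.

For each of the 49 pairs (x, y) ∈ F_7², evaluate f(x, y) mod 7. Record the zeros.
  x = 0: [0↦0, 1↦3, 2↦5, 3↦0, 4↦3, 5↦1, 6↦2]  zeros at y ∈ {0, 3}
  x = 1: [0↦3, 1↦4, 2↦0, 3↦6, 4↦2, 5↦3, 6↦3]  zeros at y ∈ {2}
  x = 2: [0↦4, 1↦3, 2↦0, 3↦3, 4↦6, 5↦3, 6↦2]  zeros at y ∈ {2}
  x = 3: [0↦4, 1↦1, 2↦6, 3↦6, 4↦2, 5↦2, 6↦0]  zeros at y ∈ {6}
  x = 4: [0↦4, 1↦6, 2↦5, 3↦2, 4↦5, 5↦1, 6↦5]  zeros at y ∈ ∅
  x = 5: [0↦5, 1↦5, 2↦5, 3↦6, 4↦2, 5↦1, 6↦4]  zeros at y ∈ ∅
  x = 6: [0↦1, 1↦6, 2↦0, 3↦5, 4↦1, 5↦3, 6↦5]  zeros at y ∈ {2}
Collecting zeros: affine points = {(0, 0), (0, 3), (1, 2), (2, 2), (3, 6), (6, 2)}.
Total count |C(F_7)_aff| = 6.


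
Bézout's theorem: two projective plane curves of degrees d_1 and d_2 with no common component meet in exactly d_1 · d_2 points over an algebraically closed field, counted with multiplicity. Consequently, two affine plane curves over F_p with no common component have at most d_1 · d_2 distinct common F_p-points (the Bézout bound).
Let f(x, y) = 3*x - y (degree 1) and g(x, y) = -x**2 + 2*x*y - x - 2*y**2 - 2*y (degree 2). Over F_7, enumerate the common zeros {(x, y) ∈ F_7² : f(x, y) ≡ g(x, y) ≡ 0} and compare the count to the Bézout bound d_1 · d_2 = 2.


Common zeros: {(0, 0)}; count = 1; Bézout bound = 2.

deg(f) = 1, deg(g) = 2, so Bézout bound = 2.
Scan x ∈ F_7. For each x, list the y ∈ F_7 with f(x, y) ≡ 0 and those with g(x, y) ≡ 0 (mod 7); the common zeros in that column are the intersection.
  x = 0: f ≡ 0 at y ∈ {0}; g ≡ 0 at y ∈ {0, 6}; common: {0}.
  x = 1: f ≡ 0 at y ∈ {3}; g ≡ 0 at y ∈ ∅; common: ∅.
  x = 2: f ≡ 0 at y ∈ {6}; g ≡ 0 at y ∈ ∅; common: ∅.
  x = 3: f ≡ 0 at y ∈ {2}; g ≡ 0 at y ∈ {4, 5}; common: ∅.
  x = 4: f ≡ 0 at y ∈ {5}; g ≡ 0 at y ∈ {4, 6}; common: ∅.
  x = 5: f ≡ 0 at y ∈ {1}; g ≡ 0 at y ∈ ∅; common: ∅.
  x = 6: f ≡ 0 at y ∈ {4}; g ≡ 0 at y ∈ {0, 5}; common: ∅.
Collecting: common zeros = {(0, 0)}, so the count is 1.
Comparison with the Bézout bound: 1 ≤ 2 = deg(f)·deg(g), as expected for curves with no common component (the affine F_7-count falls short of the bound because intersections may lie at infinity, over extension fields, or carry multiplicity).


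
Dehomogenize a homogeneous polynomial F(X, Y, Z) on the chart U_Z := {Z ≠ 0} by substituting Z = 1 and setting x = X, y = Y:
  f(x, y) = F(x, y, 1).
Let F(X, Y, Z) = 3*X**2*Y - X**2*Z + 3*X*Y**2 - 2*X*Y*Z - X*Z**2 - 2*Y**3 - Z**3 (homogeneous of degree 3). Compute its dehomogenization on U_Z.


f(x, y) = 3*x**2*y - x**2 + 3*x*y**2 - 2*x*y - x - 2*y**3 - 1

On U_Z we set Z = 1. Each monomial c·X^i·Y^j·Z^k in F becomes c·x^i·y^j·1^k = c·x^i·y^j.
Substituting Z = 1: F(X, Y, 1) = 3*x**2*y - x**2 + 3*x*y**2 - 2*x*y - x - 2*y**3 - 1.
Note: deg(f) ≤ deg(F) = 3; strict inequality happens when F is divisible by Z (lost terms).


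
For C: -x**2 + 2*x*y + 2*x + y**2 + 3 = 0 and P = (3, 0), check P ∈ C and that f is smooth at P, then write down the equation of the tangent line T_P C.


Tangent line at P: -4*x + 6*y + 12 = 0.

Step 1: f(3, 0) = 0, so P lies on C.
Step 2: partial derivatives
  f_x(x, y) = -2*x + 2*y + 2, f_y(x, y) = 2*x + 2*y.
  f_x(P) = -4, f_y(P) = 6 (gradient nonzero, so P is smooth).
Step 3: tangent line at P: -4·(x − 3) + 6·(y − 0) = 0.
Expanding: -4*x + 6*y + 12 = 0.


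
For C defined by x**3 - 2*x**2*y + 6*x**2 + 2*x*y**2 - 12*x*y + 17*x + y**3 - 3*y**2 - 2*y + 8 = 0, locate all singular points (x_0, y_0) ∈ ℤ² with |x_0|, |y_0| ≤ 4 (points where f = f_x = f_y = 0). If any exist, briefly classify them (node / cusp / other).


Singular points: {(-1, 2)}; classification: node.

Compute partial derivatives:
  f_x = 3*x**2 - 4*x*y + 12*x + 2*y**2 - 12*y + 17.
  f_y = -2*x**2 + 4*x*y - 12*x + 3*y**2 - 6*y - 2.
Scan x_0 ∈ {−4, ..., 4}. For each x_0, f_y(x_0, y) is a polynomial in y; find its integer roots y ∈ {−4, ..., 4}, then test f_x and f at those candidates.
  x = -4: f_y(-4, y) = 3*y**2 - 22*y + 14; no integer root y with |y| ≤ 4.
  x = -3: f_y(-3, y) = 3*y**2 - 18*y + 16; no integer root y with |y| ≤ 4.
  x = -2: f_y(-2, y) = 3*y**2 - 14*y + 14; no integer root y with |y| ≤ 4.
  x = -1: f_y(-1, y) = 3*y**2 - 10*y + 8; vanishes at y ∈ {2}. (-1, 2): f_x = 0, f = 0 — SINGULAR.
  x = 0: f_y(0, y) = 3*y**2 - 6*y - 2; no integer root y with |y| ≤ 4.
  x = 1: f_y(1, y) = 3*y**2 - 2*y - 16; vanishes at y ∈ {-2}. (1, -2): f_x = 72 ≠ 0.
  x = 2: f_y(2, y) = 3*y**2 + 2*y - 34; no integer root y with |y| ≤ 4.
  x = 3: f_y(3, y) = 3*y**2 + 6*y - 56; no integer root y with |y| ≤ 4.
  x = 4: f_y(4, y) = 3*y**2 + 10*y - 82; no integer root y with |y| ≤ 4.
Only singular point on the grid: (-1, 2).
Classify: substitute x = -1 + u, y = 2 + v and expand: f = u**3 - 2*u**2*v - u**2 + 2*u*v**2 + v**3 + v**2.
No constant or linear terms (consistent with a singular point). Quadratic part: -u**2 + v**2. Cubic part: u**3 - 2*u**2*v + 2*u*v**2 + v**3.
The quadratic part v**2 - u**2 = (v − u)(v + u) splits into two distinct linear factors, so there are two distinct tangent lines y − 2 = ±(x − -1) — this is a node (ordinary double point).
Classification: node.


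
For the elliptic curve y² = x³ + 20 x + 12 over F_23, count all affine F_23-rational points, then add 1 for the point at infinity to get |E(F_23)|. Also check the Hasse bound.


Affine points = {(0, 9), (0, 14), (4, 8), (4, 15), (6, 7), (6, 16), (7, 9), (7, 14), (9, 1), (9, 22), (10, 4), (10, 19), (12, 5), (12, 18), (13, 10), (13, 13), (14, 0), (16, 9), (16, 14), (19, 11), (19, 12)}; affine count = 21; |E(F_23)| = 22.

Discriminant check: Δ ∝ 4a³ + 27b² = 4·20³ + 27·12² = 4·8000 + 27·144 ≡ 8 (mod 23). Nonzero ⇒ E is nonsingular.
For each x ∈ F_23, compute rhs = x³ + 20·x + 12 mod 23, then count y ∈ F_23 with y² ≡ rhs.
  x = 0: rhs = 12, matching y values: 9, 14 (2 points).
  x = 1: rhs = 10, matching y values: none (0 points).
  x = 2: rhs = 14, matching y values: none (0 points).
  x = 3: rhs = 7, matching y values: none (0 points).
  x = 4: rhs = 18, matching y values: 8, 15 (2 points).
  x = 5: rhs = 7, matching y values: none (0 points).
  x = 6: rhs = 3, matching y values: 7, 16 (2 points).
  x = 7: rhs = 12, matching y values: 9, 14 (2 points).
  x = 8: rhs = 17, matching y values: none (0 points).
  x = 9: rhs = 1, matching y values: 1, 22 (2 points).
  x = 10: rhs = 16, matching y values: 4, 19 (2 points).
  x = 11: rhs = 22, matching y values: none (0 points).
  x = 12: rhs = 2, matching y values: 5, 18 (2 points).
  x = 13: rhs = 8, matching y values: 10, 13 (2 points).
  x = 14: rhs = 0, matching y values: 0 (1 points).
  x = 15: rhs = 7, matching y values: none (0 points).
  x = 16: rhs = 12, matching y values: 9, 14 (2 points).
  x = 17: rhs = 21, matching y values: none (0 points).
  x = 18: rhs = 17, matching y values: none (0 points).
  x = 19: rhs = 6, matching y values: 11, 12 (2 points).
  x = 20: rhs = 17, matching y values: none (0 points).
  x = 21: rhs = 10, matching y values: none (0 points).
  x = 22: rhs = 14, matching y values: none (0 points).
Total affine count: 21.
Full point count |E(F_23)| = 21 + 1 = 22.
Hasse bound: |22 − (23+1)| = |-2| = 2 ≤ 2√23 ≈ 9.5917 ✓.


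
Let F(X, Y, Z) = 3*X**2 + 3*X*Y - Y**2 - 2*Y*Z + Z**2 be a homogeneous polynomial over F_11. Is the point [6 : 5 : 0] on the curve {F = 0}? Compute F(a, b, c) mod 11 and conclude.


F(6,5,0) ≡ 8 (mod 11); P is NOT on the curve.

Evaluate F(6, 5, 0) term-by-term (mod 11).
  3*X**2 ↦ 3·36·1·1 = 108
  3*X*Y ↦ 3·6·5·1 = 90
  -Y**2 ↦ -1·1·25·1 = -25
  -2*Y*Z ↦ -2·1·5·0 = 0
  Z**2 ↦ 1·1·1·0 = 0
Sum: F(6, 5, 0) = (108) + (90) + (-25) + (0) + (0) = 173.
Reducing mod 11: 173 ≡ 8 (mod 11).
Since F(a, b, c) ≡ 8 ≠ 0 (mod 11), P does NOT lie on the curve.


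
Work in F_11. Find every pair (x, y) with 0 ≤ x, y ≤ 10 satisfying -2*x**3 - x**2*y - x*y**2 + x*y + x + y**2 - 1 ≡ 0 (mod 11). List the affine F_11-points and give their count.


Affine F_11-points: {(0, 1), (0, 10), (3, 3), (3, 5), (6, 1), (6, 4), (8, 4), (8, 10), (9, 3), (9, 10), (10, 0), (10, 1)}; count = 12.

For each of the 121 pairs (x, y) ∈ F_11², evaluate f(x, y) mod 11. Record the zeros.
  x = 0: [0↦10, 1↦0, 2↦3, 3↦8, 4↦4, 5↦2, 6↦2, 7↦4, 8↦8, 9↦3, 10↦0]  zeros at y ∈ {1, 10}
  x = 1: [0↦9, 1↦9, 2↦9, 3↦9, 4↦9, 5↦9, 6↦9, 7↦9, 8↦9, 9↦9, 10↦9]  zeros at y ∈ ∅
  x = 2: [0↦7, 1↦4, 2↦10, 3↦3, 4↦5, 5↦5, 6↦3, 7↦10, 8↦4, 9↦7, 10↦8]  zeros at y ∈ ∅
  x = 3: [0↦3, 1↦6, 2↦5, 3↦0, 4↦2, 5↦0, 6↦5, 7↦6, 8↦3, 9↦7, 10↦7]  zeros at y ∈ {3, 5}
  x = 4: [0↦7, 1↦3, 2↦4, 3↦10, 4↦10, 5↦4, 6↦3, 7↦7, 8↦5, 9↦8, 10↦5]  zeros at y ∈ ∅
  x = 5: [0↦7, 1↦5, 2↦6, 3↦10, 4↦6, 5↦5, 6↦7, 7↦1, 8↦9, 9↦9, 10↦1]  zeros at y ∈ ∅
  x = 6: [0↦2, 1↦0, 2↦10, 3↦10, 4↦0, 5↦2, 6↦5, 7↦9, 8↦3, 9↦9, 10↦5]  zeros at y ∈ {1, 4}
  x = 7: [0↦2, 1↦9, 2↦4, 3↦9, 4↦2, 5↦5, 6↦7, 7↦8, 8↦8, 9↦7, 10↦5]  zeros at y ∈ ∅
  x = 8: [0↦6, 1↦9, 2↦9, 3↦6, 4↦0, 5↦2, 6↦1, 7↦8, 8↦1, 9↦2, 10↦0]  zeros at y ∈ {4, 10}
  x = 9: [0↦2, 1↦10, 2↦2, 3↦0, 4↦4, 5↦3, 6↦8, 7↦8, 8↦3, 9↦4, 10↦0]  zeros at y ∈ {3, 10}
  x = 10: [0↦0, 1↦0, 2↦4, 3↦1, 4↦2, 5↦7, 6↦5, 7↦7, 8↦2, 9↦1, 10↦4]  zeros at y ∈ {0, 1}
Collecting zeros: affine points = {(0, 1), (0, 10), (3, 3), (3, 5), (6, 1), (6, 4), (8, 4), (8, 10), (9, 3), (9, 10), (10, 0), (10, 1)}.
Total count |C(F_11)_aff| = 12.


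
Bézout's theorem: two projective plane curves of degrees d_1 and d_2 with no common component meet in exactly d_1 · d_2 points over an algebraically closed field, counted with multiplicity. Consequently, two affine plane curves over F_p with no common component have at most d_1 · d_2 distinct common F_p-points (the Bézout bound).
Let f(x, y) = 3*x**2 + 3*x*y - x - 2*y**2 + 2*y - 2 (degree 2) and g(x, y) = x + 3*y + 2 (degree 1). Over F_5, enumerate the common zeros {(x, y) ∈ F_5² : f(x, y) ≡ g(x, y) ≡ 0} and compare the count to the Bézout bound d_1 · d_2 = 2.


Common zeros: ∅; count = 0; Bézout bound = 2.

deg(f) = 2, deg(g) = 1, so Bézout bound = 2.
Scan x ∈ F_5. For each x, list the y ∈ F_5 with f(x, y) ≡ 0 and those with g(x, y) ≡ 0 (mod 5); the common zeros in that column are the intersection.
  x = 0: f ≡ 0 at y ∈ ∅; g ≡ 0 at y ∈ {1}; common: ∅.
  x = 1: f ≡ 0 at y ∈ {0}; g ≡ 0 at y ∈ {4}; common: ∅.
  x = 2: f ≡ 0 at y ∈ ∅; g ≡ 0 at y ∈ {2}; common: ∅.
  x = 3: f ≡ 0 at y ∈ ∅; g ≡ 0 at y ∈ {0}; common: ∅.
  x = 4: f ≡ 0 at y ∈ ∅; g ≡ 0 at y ∈ {3}; common: ∅.
Collecting: common zeros = ∅, so the count is 0.
Comparison with the Bézout bound: 0 ≤ 2 = deg(f)·deg(g), as expected for curves with no common component (the affine F_5-count falls short of the bound because intersections may lie at infinity, over extension fields, or carry multiplicity).


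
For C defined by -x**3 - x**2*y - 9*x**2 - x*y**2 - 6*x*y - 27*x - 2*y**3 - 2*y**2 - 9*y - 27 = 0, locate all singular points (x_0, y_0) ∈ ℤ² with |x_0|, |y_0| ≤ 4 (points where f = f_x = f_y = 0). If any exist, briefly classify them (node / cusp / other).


Singular points: {(-3, 0)}; classification: cusp.

Compute partial derivatives:
  f_x = -3*x**2 - 2*x*y - 18*x - y**2 - 6*y - 27.
  f_y = -x**2 - 2*x*y - 6*x - 6*y**2 - 4*y - 9.
Scan x_0 ∈ {−4, ..., 4}. For each x_0, f_y(x_0, y) is a polynomial in y; find its integer roots y ∈ {−4, ..., 4}, then test f_x and f at those candidates.
  x = -4: f_y(-4, y) = -6*y**2 + 4*y - 1; no integer root y with |y| ≤ 4.
  x = -3: f_y(-3, y) = -6*y**2 + 2*y; vanishes at y ∈ {0}. (-3, 0): f_x = 0, f = 0 — SINGULAR.
  x = -2: f_y(-2, y) = -6*y**2 - 1; no integer root y with |y| ≤ 4.
  x = -1: f_y(-1, y) = -6*y**2 - 2*y - 4; no integer root y with |y| ≤ 4.
  x = 0: f_y(0, y) = -6*y**2 - 4*y - 9; no integer root y with |y| ≤ 4.
  x = 1: f_y(1, y) = -6*y**2 - 6*y - 16; no integer root y with |y| ≤ 4.
  x = 2: f_y(2, y) = -6*y**2 - 8*y - 25; no integer root y with |y| ≤ 4.
  x = 3: f_y(3, y) = -6*y**2 - 10*y - 36; no integer root y with |y| ≤ 4.
  x = 4: f_y(4, y) = -6*y**2 - 12*y - 49; no integer root y with |y| ≤ 4.
Only singular point on the grid: (-3, 0).
Classify: substitute x = -3 + u, y = 0 + v and expand: f = -u**3 - u**2*v - u*v**2 - 2*v**3 + v**2.
No constant or linear terms (consistent with a singular point). Quadratic part: v**2. Cubic part: -u**3 - u**2*v - u*v**2 - 2*v**3.
The quadratic part v**2 is a perfect square, so there is a single (double) tangent line v = 0, i.e. y = 0. Restricting the cubic part to that line (v = 0) leaves -u**3 ≠ 0, so f is not divisible by v and the branch is v² ≈ u**3 to lowest order — this is a cusp.
Classification: cusp.


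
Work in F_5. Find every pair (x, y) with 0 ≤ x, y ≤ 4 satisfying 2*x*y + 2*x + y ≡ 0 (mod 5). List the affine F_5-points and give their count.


Affine F_5-points: {(0, 0), (1, 1), (3, 2), (4, 3)}; count = 4.

For each of the 25 pairs (x, y) ∈ F_5², evaluate f(x, y) mod 5. Record the zeros.
  x = 0: [0↦0, 1↦1, 2↦2, 3↦3, 4↦4]  zeros at y ∈ {0}
  x = 1: [0↦2, 1↦0, 2↦3, 3↦1, 4↦4]  zeros at y ∈ {1}
  x = 2: [0↦4, 1↦4, 2↦4, 3↦4, 4↦4]  zeros at y ∈ ∅
  x = 3: [0↦1, 1↦3, 2↦0, 3↦2, 4↦4]  zeros at y ∈ {2}
  x = 4: [0↦3, 1↦2, 2↦1, 3↦0, 4↦4]  zeros at y ∈ {3}
Collecting zeros: affine points = {(0, 0), (1, 1), (3, 2), (4, 3)}.
Total count |C(F_5)_aff| = 4.


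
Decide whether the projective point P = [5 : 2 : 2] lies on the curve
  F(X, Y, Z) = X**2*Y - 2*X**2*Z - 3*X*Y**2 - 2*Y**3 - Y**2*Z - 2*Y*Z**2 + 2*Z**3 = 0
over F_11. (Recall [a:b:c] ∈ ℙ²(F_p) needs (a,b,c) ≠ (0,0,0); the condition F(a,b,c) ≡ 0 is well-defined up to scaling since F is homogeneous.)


F(5,2,2) ≡ 9 (mod 11); P is NOT on the curve.

Evaluate F(5, 2, 2) term-by-term (mod 11).
  X**2*Y ↦ 1·25·2·1 = 50
  -2*X**2*Z ↦ -2·25·1·2 = -100
  -3*X*Y**2 ↦ -3·5·4·1 = -60
  -2*Y**3 ↦ -2·1·8·1 = -16
  -Y**2*Z ↦ -1·1·4·2 = -8
  -2*Y*Z**2 ↦ -2·1·2·4 = -16
  2*Z**3 ↦ 2·1·1·8 = 16
Sum: F(5, 2, 2) = (50) + (-100) + (-60) + (-16) + (-8) + (-16) + (16) = -134.
Reducing mod 11: -134 ≡ 9 (mod 11).
Since F(a, b, c) ≡ 9 ≠ 0 (mod 11), P does NOT lie on the curve.


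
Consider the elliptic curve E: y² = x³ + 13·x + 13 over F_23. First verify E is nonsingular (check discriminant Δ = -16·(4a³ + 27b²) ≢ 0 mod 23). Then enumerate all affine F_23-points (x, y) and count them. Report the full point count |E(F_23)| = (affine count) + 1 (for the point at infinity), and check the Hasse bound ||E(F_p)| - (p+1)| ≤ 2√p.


Affine points = {(0, 6), (0, 17), (1, 2), (1, 21), (2, 1), (2, 22), (6, 10), (6, 13), (8, 10), (8, 13), (9, 10), (9, 13), (10, 4), (10, 19), (14, 8), (14, 15), (15, 8), (15, 15), (16, 4), (16, 19), (17, 8), (17, 15), (19, 9), (19, 14), (20, 4), (20, 19), (21, 5), (21, 18)}; affine count = 28; |E(F_23)| = 29.

Discriminant check: Δ ∝ 4a³ + 27b² = 4·13³ + 27·13² = 4·2197 + 27·169 ≡ 11 (mod 23). Nonzero ⇒ E is nonsingular.
For each x ∈ F_23, compute rhs = x³ + 13·x + 13 mod 23, then count y ∈ F_23 with y² ≡ rhs.
  x = 0: rhs = 13, matching y values: 6, 17 (2 points).
  x = 1: rhs = 4, matching y values: 2, 21 (2 points).
  x = 2: rhs = 1, matching y values: 1, 22 (2 points).
  x = 3: rhs = 10, matching y values: none (0 points).
  x = 4: rhs = 14, matching y values: none (0 points).
  x = 5: rhs = 19, matching y values: none (0 points).
  x = 6: rhs = 8, matching y values: 10, 13 (2 points).
  x = 7: rhs = 10, matching y values: none (0 points).
  x = 8: rhs = 8, matching y values: 10, 13 (2 points).
  x = 9: rhs = 8, matching y values: 10, 13 (2 points).
  x = 10: rhs = 16, matching y values: 4, 19 (2 points).
  x = 11: rhs = 15, matching y values: none (0 points).
  x = 12: rhs = 11, matching y values: none (0 points).
  x = 13: rhs = 10, matching y values: none (0 points).
  x = 14: rhs = 18, matching y values: 8, 15 (2 points).
  x = 15: rhs = 18, matching y values: 8, 15 (2 points).
  x = 16: rhs = 16, matching y values: 4, 19 (2 points).
  x = 17: rhs = 18, matching y values: 8, 15 (2 points).
  x = 18: rhs = 7, matching y values: none (0 points).
  x = 19: rhs = 12, matching y values: 9, 14 (2 points).
  x = 20: rhs = 16, matching y values: 4, 19 (2 points).
  x = 21: rhs = 2, matching y values: 5, 18 (2 points).
  x = 22: rhs = 22, matching y values: none (0 points).
Total affine count: 28.
Full point count |E(F_23)| = 28 + 1 = 29.
Hasse bound: |29 − (23+1)| = |5| = 5 ≤ 2√23 ≈ 9.5917 ✓.


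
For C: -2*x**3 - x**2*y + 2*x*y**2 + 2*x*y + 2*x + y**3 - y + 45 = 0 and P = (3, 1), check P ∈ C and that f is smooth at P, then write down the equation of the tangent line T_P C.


Tangent line at P: -54*x + 11*y + 151 = 0.

Step 1: f(3, 1) = 0, so P lies on C.
Step 2: partial derivatives
  f_x(x, y) = -6*x**2 - 2*x*y + 2*y**2 + 2*y + 2, f_y(x, y) = -x**2 + 4*x*y + 2*x + 3*y**2 - 1.
  f_x(P) = -54, f_y(P) = 11 (gradient nonzero, so P is smooth).
Step 3: tangent line at P: -54·(x − 3) + 11·(y − 1) = 0.
Expanding: -54*x + 11*y + 151 = 0.


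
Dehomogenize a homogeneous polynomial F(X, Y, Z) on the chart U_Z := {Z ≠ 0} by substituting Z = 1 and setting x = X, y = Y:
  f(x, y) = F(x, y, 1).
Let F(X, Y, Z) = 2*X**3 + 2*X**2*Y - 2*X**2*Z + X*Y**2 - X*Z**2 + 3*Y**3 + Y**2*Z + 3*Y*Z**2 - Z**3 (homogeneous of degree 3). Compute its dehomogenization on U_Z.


f(x, y) = 2*x**3 + 2*x**2*y - 2*x**2 + x*y**2 - x + 3*y**3 + y**2 + 3*y - 1

On U_Z we set Z = 1. Each monomial c·X^i·Y^j·Z^k in F becomes c·x^i·y^j·1^k = c·x^i·y^j.
Substituting Z = 1: F(X, Y, 1) = 2*x**3 + 2*x**2*y - 2*x**2 + x*y**2 - x + 3*y**3 + y**2 + 3*y - 1.
Note: deg(f) ≤ deg(F) = 3; strict inequality happens when F is divisible by Z (lost terms).


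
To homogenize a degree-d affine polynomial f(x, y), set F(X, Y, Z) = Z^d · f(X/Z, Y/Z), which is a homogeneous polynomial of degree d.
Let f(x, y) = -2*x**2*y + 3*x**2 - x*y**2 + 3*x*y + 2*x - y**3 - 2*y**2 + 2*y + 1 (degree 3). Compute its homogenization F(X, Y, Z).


F(X, Y, Z) = -2*X**2*Y + 3*X**2*Z - X*Y**2 + 3*X*Y*Z + 2*X*Z**2 - Y**3 - 2*Y**2*Z + 2*Y*Z**2 + Z**3

deg(f) = 3.
Substitute x = X/Z, y = Y/Z into f, then multiply by Z^3.
  monomial -2·x^2·y^1 ↦ -2·X^2·Y^1·Z^0.
  monomial 3·x^2·y^0 ↦ 3·X^2·Y^0·Z^1.
  monomial -1·x^1·y^2 ↦ -1·X^1·Y^2·Z^0.
  monomial 3·x^1·y^1 ↦ 3·X^1·Y^1·Z^1.
  monomial 2·x^1·y^0 ↦ 2·X^1·Y^0·Z^2.
  monomial -1·x^0·y^3 ↦ -1·X^0·Y^3·Z^0.
  monomial -2·x^0·y^2 ↦ -2·X^0·Y^2·Z^1.
  monomial 2·x^0·y^1 ↦ 2·X^0·Y^1·Z^2.
  monomial 1·x^0·y^0 ↦ 1·X^0·Y^0·Z^3.
Collecting: F(X, Y, Z) = -2*X**2*Y + 3*X**2*Z - X*Y**2 + 3*X*Y*Z + 2*X*Z**2 - Y**3 - 2*Y**2*Z + 2*Y*Z**2 + Z**3.


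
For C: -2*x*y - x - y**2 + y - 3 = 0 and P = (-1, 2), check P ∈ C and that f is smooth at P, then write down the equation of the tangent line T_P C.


Tangent line at P: -5*x - y - 3 = 0.

Step 1: f(-1, 2) = 0, so P lies on C.
Step 2: partial derivatives
  f_x(x, y) = -2*y - 1, f_y(x, y) = -2*x - 2*y + 1.
  f_x(P) = -5, f_y(P) = -1 (gradient nonzero, so P is smooth).
Step 3: tangent line at P: -5·(x − -1) + -1·(y − 2) = 0.
Expanding: -5*x - y - 3 = 0.


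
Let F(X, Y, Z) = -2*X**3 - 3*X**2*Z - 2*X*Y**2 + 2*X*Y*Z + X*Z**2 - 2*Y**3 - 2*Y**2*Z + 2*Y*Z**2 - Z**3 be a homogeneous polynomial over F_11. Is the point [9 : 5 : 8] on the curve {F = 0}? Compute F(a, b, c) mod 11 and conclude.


F(9,5,8) ≡ 2 (mod 11); P is NOT on the curve.

Evaluate F(9, 5, 8) term-by-term (mod 11).
  -2*X**3 ↦ -2·729·1·1 = -1458
  -3*X**2*Z ↦ -3·81·1·8 = -1944
  -2*X*Y**2 ↦ -2·9·25·1 = -450
  2*X*Y*Z ↦ 2·9·5·8 = 720
  X*Z**2 ↦ 1·9·1·64 = 576
  -2*Y**3 ↦ -2·1·125·1 = -250
  -2*Y**2*Z ↦ -2·1·25·8 = -400
  2*Y*Z**2 ↦ 2·1·5·64 = 640
  -Z**3 ↦ -1·1·1·512 = -512
Sum: F(9, 5, 8) = (-1458) + (-1944) + (-450) + (720) + (576) + (-250) + (-400) + (640) + (-512) = -3078.
Reducing mod 11: -3078 ≡ 2 (mod 11).
Since F(a, b, c) ≡ 2 ≠ 0 (mod 11), P does NOT lie on the curve.


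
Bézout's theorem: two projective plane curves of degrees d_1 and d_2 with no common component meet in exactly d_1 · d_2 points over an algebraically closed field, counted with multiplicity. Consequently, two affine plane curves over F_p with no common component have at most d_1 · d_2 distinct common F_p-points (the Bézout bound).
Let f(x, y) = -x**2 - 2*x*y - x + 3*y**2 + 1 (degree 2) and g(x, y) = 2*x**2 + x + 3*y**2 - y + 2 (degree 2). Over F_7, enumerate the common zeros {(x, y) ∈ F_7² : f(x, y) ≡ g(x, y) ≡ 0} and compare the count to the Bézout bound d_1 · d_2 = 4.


Common zeros: {(1, 1)}; count = 1; Bézout bound = 4.

deg(f) = 2, deg(g) = 2, so Bézout bound = 4.
Scan x ∈ F_7. For each x, list the y ∈ F_7 with f(x, y) ≡ 0 and those with g(x, y) ≡ 0 (mod 7); the common zeros in that column are the intersection.
  x = 0: f ≡ 0 at y ∈ {3, 4}; g ≡ 0 at y ∈ ∅; common: ∅.
  x = 1: f ≡ 0 at y ∈ {1, 2}; g ≡ 0 at y ∈ {1, 4}; common: {1}.
  x = 2: f ≡ 0 at y ∈ ∅; g ≡ 0 at y ∈ {1, 4}; common: ∅.
  x = 3: f ≡ 0 at y ∈ {1}; g ≡ 0 at y ∈ ∅; common: ∅.
  x = 4: f ≡ 0 at y ∈ ∅; g ≡ 0 at y ∈ {6}; common: ∅.
  x = 5: f ≡ 0 at y ∈ {4}; g ≡ 0 at y ∈ ∅; common: ∅.
  x = 6: f ≡ 0 at y ∈ ∅; g ≡ 0 at y ∈ {6}; common: ∅.
Collecting: common zeros = {(1, 1)}, so the count is 1.
Comparison with the Bézout bound: 1 ≤ 4 = deg(f)·deg(g), as expected for curves with no common component (the affine F_7-count falls short of the bound because intersections may lie at infinity, over extension fields, or carry multiplicity).


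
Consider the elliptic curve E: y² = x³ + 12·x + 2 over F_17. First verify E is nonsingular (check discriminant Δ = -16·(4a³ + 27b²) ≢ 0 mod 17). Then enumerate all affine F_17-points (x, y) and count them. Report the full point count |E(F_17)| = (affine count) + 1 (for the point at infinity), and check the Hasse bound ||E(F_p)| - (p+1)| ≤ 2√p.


Affine points = {(0, 6), (0, 11), (1, 7), (1, 10), (2, 0), (5, 0), (6, 1), (6, 16), (7, 2), (7, 15), (8, 7), (8, 10), (10, 0), (12, 2), (12, 15), (13, 3), (13, 14), (15, 2), (15, 15)}; affine count = 19; |E(F_17)| = 20.

Discriminant check: Δ ∝ 4a³ + 27b² = 4·12³ + 27·2² = 4·1728 + 27·4 ≡ 16 (mod 17). Nonzero ⇒ E is nonsingular.
For each x ∈ F_17, compute rhs = x³ + 12·x + 2 mod 17, then count y ∈ F_17 with y² ≡ rhs.
  x = 0: rhs = 2, matching y values: 6, 11 (2 points).
  x = 1: rhs = 15, matching y values: 7, 10 (2 points).
  x = 2: rhs = 0, matching y values: 0 (1 points).
  x = 3: rhs = 14, matching y values: none (0 points).
  x = 4: rhs = 12, matching y values: none (0 points).
  x = 5: rhs = 0, matching y values: 0 (1 points).
  x = 6: rhs = 1, matching y values: 1, 16 (2 points).
  x = 7: rhs = 4, matching y values: 2, 15 (2 points).
  x = 8: rhs = 15, matching y values: 7, 10 (2 points).
  x = 9: rhs = 6, matching y values: none (0 points).
  x = 10: rhs = 0, matching y values: 0 (1 points).
  x = 11: rhs = 3, matching y values: none (0 points).
  x = 12: rhs = 4, matching y values: 2, 15 (2 points).
  x = 13: rhs = 9, matching y values: 3, 14 (2 points).
  x = 14: rhs = 7, matching y values: none (0 points).
  x = 15: rhs = 4, matching y values: 2, 15 (2 points).
  x = 16: rhs = 6, matching y values: none (0 points).
Total affine count: 19.
Full point count |E(F_17)| = 19 + 1 = 20.
Hasse bound: |20 − (17+1)| = |2| = 2 ≤ 2√17 ≈ 8.2462 ✓.


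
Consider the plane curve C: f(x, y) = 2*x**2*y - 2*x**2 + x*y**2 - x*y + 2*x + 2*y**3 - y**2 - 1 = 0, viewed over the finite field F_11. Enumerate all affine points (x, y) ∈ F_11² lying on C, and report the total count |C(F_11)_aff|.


Affine F_11-points: {(0, 1), (0, 2), (0, 3), (4, 5), (7, 5), (8, 9), (9, 2), (9, 3)}; count = 8.

For each of the 121 pairs (x, y) ∈ F_11², evaluate f(x, y) mod 11. Record the zeros.
  x = 0: [0↦10, 1↦0, 2↦0, 3↦0, 4↦1, 5↦4, 6↦10, 7↦9, 8↦2, 9↦1, 10↦7]  zeros at y ∈ {1, 2, 3}
  x = 1: [0↦10, 1↦2, 2↦6, 3↦1, 4↦10, 5↦1, 6↦8, 7↦10, 8↦8, 9↦3, 10↦7]  zeros at y ∈ ∅
  x = 2: [0↦6, 1↦4, 2↦5, 3↦10, 4↦9, 5↦3, 6↦4, 7↦2, 8↦9, 9↦4, 10↦10]  zeros at y ∈ ∅
  x = 3: [0↦9, 1↦6, 2↦8, 3↦5, 4↦9, 5↦10, 6↦9, 7↦7, 8↦5, 9↦4, 10↦5]  zeros at y ∈ ∅
  x = 4: [0↦8, 1↦8, 2↦4, 3↦8, 4↦10, 5↦0, 6↦1, 7↦3, 8↦7, 9↦3, 10↦3]  zeros at y ∈ {5}
  x = 5: [0↦3, 1↦10, 2↦4, 3↦8, 4↦1, 5↦6, 6↦2, 7↦1, 8↦4, 9↦1, 10↦4]  zeros at y ∈ ∅
  x = 6: [0↦5, 1↦1, 2↦8, 3↦5, 4↦4, 5↦6, 6↦1, 7↦1, 8↦7, 9↦9, 10↦8]  zeros at y ∈ ∅
  x = 7: [0↦3, 1↦3, 2↦5, 3↦10, 4↦8, 5↦0, 6↦9, 7↦3, 8↦5, 9↦5, 10↦4]  zeros at y ∈ {5}
  x = 8: [0↦8, 1↦5, 2↦6, 3↦1, 4↦2, 5↦10, 6↦4, 7↦7, 8↦9, 9↦0, 10↦3]  zeros at y ∈ {9}
  x = 9: [0↦9, 1↦7, 2↦0, 3↦0, 4↦8, 5↦3, 6↦8, 7↦2, 8↦8, 9↦5, 10↦5]  zeros at y ∈ {2, 3}
  x = 10: [0↦6, 1↦9, 2↦9, 3↦7, 4↦4, 5↦1, 6↦10, 7↦10, 8↦2, 9↦9, 10↦10]  zeros at y ∈ ∅
Collecting zeros: affine points = {(0, 1), (0, 2), (0, 3), (4, 5), (7, 5), (8, 9), (9, 2), (9, 3)}.
Total count |C(F_11)_aff| = 8.


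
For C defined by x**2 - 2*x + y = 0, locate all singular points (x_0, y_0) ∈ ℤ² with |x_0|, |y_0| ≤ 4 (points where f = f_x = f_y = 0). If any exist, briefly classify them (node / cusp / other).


No singular points in the scanned grid; C is smooth there.

Compute partial derivatives:
  f_x = 2*x - 2.
  f_y = 1.
f_y = 1 is a nonzero constant, so f_y never vanishes: no point (x, y) can satisfy f = f_x = f_y = 0. In particular no (x, y) ∈ {−4, ..., 4}² is singular; the curve is smooth.


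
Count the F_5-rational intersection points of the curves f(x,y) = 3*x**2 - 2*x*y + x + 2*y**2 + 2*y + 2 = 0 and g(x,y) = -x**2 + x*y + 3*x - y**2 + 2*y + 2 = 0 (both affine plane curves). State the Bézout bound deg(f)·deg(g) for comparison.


Common zeros: ∅; count = 0; Bézout bound = 4.

deg(f) = 2, deg(g) = 2, so Bézout bound = 4.
Scan x ∈ F_5. For each x, list the y ∈ F_5 with f(x, y) ≡ 0 and those with g(x, y) ≡ 0 (mod 5); the common zeros in that column are the intersection.
  x = 0: f ≡ 0 at y ∈ ∅; g ≡ 0 at y ∈ ∅; common: ∅.
  x = 1: f ≡ 0 at y ∈ ∅; g ≡ 0 at y ∈ {4}; common: ∅.
  x = 2: f ≡ 0 at y ∈ {2, 4}; g ≡ 0 at y ∈ ∅; common: ∅.
  x = 3: f ≡ 0 at y ∈ {1}; g ≡ 0 at y ∈ ∅; common: ∅.
  x = 4: f ≡ 0 at y ∈ {1, 2}; g ≡ 0 at y ∈ ∅; common: ∅.
Collecting: common zeros = ∅, so the count is 0.
Comparison with the Bézout bound: 0 ≤ 4 = deg(f)·deg(g), as expected for curves with no common component (the affine F_5-count falls short of the bound because intersections may lie at infinity, over extension fields, or carry multiplicity).


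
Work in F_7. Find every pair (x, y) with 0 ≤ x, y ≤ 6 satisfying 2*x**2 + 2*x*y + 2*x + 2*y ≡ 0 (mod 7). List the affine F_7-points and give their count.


Affine F_7-points: {(0, 0), (1, 6), (2, 5), (3, 4), (4, 3), (5, 2), (6, 0), (6, 1), (6, 2), (6, 3), (6, 4), (6, 5), (6, 6)}; count = 13.

For each of the 49 pairs (x, y) ∈ F_7², evaluate f(x, y) mod 7. Record the zeros.
  x = 0: [0↦0, 1↦2, 2↦4, 3↦6, 4↦1, 5↦3, 6↦5]  zeros at y ∈ {0}
  x = 1: [0↦4, 1↦1, 2↦5, 3↦2, 4↦6, 5↦3, 6↦0]  zeros at y ∈ {6}
  x = 2: [0↦5, 1↦4, 2↦3, 3↦2, 4↦1, 5↦0, 6↦6]  zeros at y ∈ {5}
  x = 3: [0↦3, 1↦4, 2↦5, 3↦6, 4↦0, 5↦1, 6↦2]  zeros at y ∈ {4}
  x = 4: [0↦5, 1↦1, 2↦4, 3↦0, 4↦3, 5↦6, 6↦2]  zeros at y ∈ {3}
  x = 5: [0↦4, 1↦2, 2↦0, 3↦5, 4↦3, 5↦1, 6↦6]  zeros at y ∈ {2}
  x = 6: [0↦0, 1↦0, 2↦0, 3↦0, 4↦0, 5↦0, 6↦0]  zeros at y ∈ {0, 1, 2, 3, 4, 5, 6}
Collecting zeros: affine points = {(0, 0), (1, 6), (2, 5), (3, 4), (4, 3), (5, 2), (6, 0), (6, 1), (6, 2), (6, 3), (6, 4), (6, 5), (6, 6)}.
Total count |C(F_7)_aff| = 13.


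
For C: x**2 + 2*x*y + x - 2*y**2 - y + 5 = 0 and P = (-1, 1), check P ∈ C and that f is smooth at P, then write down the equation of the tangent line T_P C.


Tangent line at P: x - 7*y + 8 = 0.

Step 1: f(-1, 1) = 0, so P lies on C.
Step 2: partial derivatives
  f_x(x, y) = 2*x + 2*y + 1, f_y(x, y) = 2*x - 4*y - 1.
  f_x(P) = 1, f_y(P) = -7 (gradient nonzero, so P is smooth).
Step 3: tangent line at P: 1·(x − -1) + -7·(y − 1) = 0.
Expanding: x - 7*y + 8 = 0.


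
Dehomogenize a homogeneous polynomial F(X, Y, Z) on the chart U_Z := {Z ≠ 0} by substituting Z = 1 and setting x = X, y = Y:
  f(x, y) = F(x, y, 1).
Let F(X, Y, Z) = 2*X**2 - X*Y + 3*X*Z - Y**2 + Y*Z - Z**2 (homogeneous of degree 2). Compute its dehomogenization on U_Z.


f(x, y) = 2*x**2 - x*y + 3*x - y**2 + y - 1

On U_Z we set Z = 1. Each monomial c·X^i·Y^j·Z^k in F becomes c·x^i·y^j·1^k = c·x^i·y^j.
Substituting Z = 1: F(X, Y, 1) = 2*x**2 - x*y + 3*x - y**2 + y - 1.
Note: deg(f) ≤ deg(F) = 2; strict inequality happens when F is divisible by Z (lost terms).


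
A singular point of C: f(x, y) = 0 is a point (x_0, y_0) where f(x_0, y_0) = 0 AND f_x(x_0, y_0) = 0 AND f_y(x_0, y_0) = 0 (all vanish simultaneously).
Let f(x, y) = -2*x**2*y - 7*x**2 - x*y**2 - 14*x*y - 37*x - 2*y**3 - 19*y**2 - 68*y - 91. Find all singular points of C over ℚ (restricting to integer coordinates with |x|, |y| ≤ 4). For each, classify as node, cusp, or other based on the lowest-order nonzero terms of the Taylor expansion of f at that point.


Singular points: {(-2, -3)}; classification: node.

Compute partial derivatives:
  f_x = -4*x*y - 14*x - y**2 - 14*y - 37.
  f_y = -2*x**2 - 2*x*y - 14*x - 6*y**2 - 38*y - 68.
Scan x_0 ∈ {−4, ..., 4}. For each x_0, f_y(x_0, y) is a polynomial in y; find its integer roots y ∈ {−4, ..., 4}, then test f_x and f at those candidates.
  x = -4: f_y(-4, y) = -6*y**2 - 30*y - 44; no integer root y with |y| ≤ 4.
  x = -3: f_y(-3, y) = -6*y**2 - 32*y - 44; no integer root y with |y| ≤ 4.
  x = -2: f_y(-2, y) = -6*y**2 - 34*y - 48; vanishes at y ∈ {-3}. (-2, -3): f_x = 0, f = 0 — SINGULAR.
  x = -1: f_y(-1, y) = -6*y**2 - 36*y - 56; no integer root y with |y| ≤ 4.
  x = 0: f_y(0, y) = -6*y**2 - 38*y - 68; no integer root y with |y| ≤ 4.
  x = 1: f_y(1, y) = -6*y**2 - 40*y - 84; no integer root y with |y| ≤ 4.
  x = 2: f_y(2, y) = -6*y**2 - 42*y - 104; no integer root y with |y| ≤ 4.
  x = 3: f_y(3, y) = -6*y**2 - 44*y - 128; no integer root y with |y| ≤ 4.
  x = 4: f_y(4, y) = -6*y**2 - 46*y - 156; no integer root y with |y| ≤ 4.
Only singular point on the grid: (-2, -3).
Classify: substitute x = -2 + u, y = -3 + v and expand: f = -2*u**2*v - u**2 - u*v**2 - 2*v**3 + v**2.
No constant or linear terms (consistent with a singular point). Quadratic part: -u**2 + v**2. Cubic part: -2*u**2*v - u*v**2 - 2*v**3.
The quadratic part v**2 - u**2 = (v − u)(v + u) splits into two distinct linear factors, so there are two distinct tangent lines y − -3 = ±(x − -2) — this is a node (ordinary double point).
Classification: node.


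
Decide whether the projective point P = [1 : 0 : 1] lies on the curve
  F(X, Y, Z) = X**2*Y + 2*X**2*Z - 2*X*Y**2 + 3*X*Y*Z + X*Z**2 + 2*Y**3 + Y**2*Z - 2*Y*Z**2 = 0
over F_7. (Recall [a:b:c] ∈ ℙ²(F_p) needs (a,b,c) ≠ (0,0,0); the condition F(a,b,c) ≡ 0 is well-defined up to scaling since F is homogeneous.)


F(1,0,1) ≡ 3 (mod 7); P is NOT on the curve.

Evaluate F(1, 0, 1) term-by-term (mod 7).
  X**2*Y ↦ 1·1·0·1 = 0
  2*X**2*Z ↦ 2·1·1·1 = 2
  -2*X*Y**2 ↦ -2·1·0·1 = 0
  3*X*Y*Z ↦ 3·1·0·1 = 0
  X*Z**2 ↦ 1·1·1·1 = 1
  2*Y**3 ↦ 2·1·0·1 = 0
  Y**2*Z ↦ 1·1·0·1 = 0
  -2*Y*Z**2 ↦ -2·1·0·1 = 0
Sum: F(1, 0, 1) = (0) + (2) + (0) + (0) + (1) + (0) + (0) + (0) = 3.
Reducing mod 7: 3 ≡ 3 (mod 7).
Since F(a, b, c) ≡ 3 ≠ 0 (mod 7), P does NOT lie on the curve.


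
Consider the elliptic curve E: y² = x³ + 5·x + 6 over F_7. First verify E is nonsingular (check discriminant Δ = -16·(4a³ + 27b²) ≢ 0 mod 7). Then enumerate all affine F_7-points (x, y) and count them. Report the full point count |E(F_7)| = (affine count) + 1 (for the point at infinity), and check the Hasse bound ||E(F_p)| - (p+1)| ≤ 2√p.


Affine points = {(5, 3), (5, 4), (6, 0)}; affine count = 3; |E(F_7)| = 4.

Discriminant check: Δ ∝ 4a³ + 27b² = 4·5³ + 27·6² = 4·125 + 27·36 ≡ 2 (mod 7). Nonzero ⇒ E is nonsingular.
For each x ∈ F_7, compute rhs = x³ + 5·x + 6 mod 7, then count y ∈ F_7 with y² ≡ rhs.
  x = 0: rhs = 6, matching y values: none (0 points).
  x = 1: rhs = 5, matching y values: none (0 points).
  x = 2: rhs = 3, matching y values: none (0 points).
  x = 3: rhs = 6, matching y values: none (0 points).
  x = 4: rhs = 6, matching y values: none (0 points).
  x = 5: rhs = 2, matching y values: 3, 4 (2 points).
  x = 6: rhs = 0, matching y values: 0 (1 points).
Total affine count: 3.
Full point count |E(F_7)| = 3 + 1 = 4.
Hasse bound: |4 − (7+1)| = |-4| = 4 ≤ 2√7 ≈ 5.2915 ✓.


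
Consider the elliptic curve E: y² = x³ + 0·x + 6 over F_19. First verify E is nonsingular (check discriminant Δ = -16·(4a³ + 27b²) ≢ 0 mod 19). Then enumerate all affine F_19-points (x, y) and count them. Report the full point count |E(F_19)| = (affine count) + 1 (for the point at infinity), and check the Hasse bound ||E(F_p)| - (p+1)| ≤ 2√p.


Affine points = {(0, 5), (0, 14), (1, 8), (1, 11), (5, 6), (5, 13), (7, 8), (7, 11), (8, 9), (8, 10), (11, 8), (11, 11), (12, 9), (12, 10), (16, 6), (16, 13), (17, 6), (17, 13), (18, 9), (18, 10)}; affine count = 20; |E(F_19)| = 21.

Discriminant check: Δ ∝ 4a³ + 27b² = 4·0³ + 27·6² = 4·0 + 27·36 ≡ 3 (mod 19). Nonzero ⇒ E is nonsingular.
For each x ∈ F_19, compute rhs = x³ + 0·x + 6 mod 19, then count y ∈ F_19 with y² ≡ rhs.
  x = 0: rhs = 6, matching y values: 5, 14 (2 points).
  x = 1: rhs = 7, matching y values: 8, 11 (2 points).
  x = 2: rhs = 14, matching y values: none (0 points).
  x = 3: rhs = 14, matching y values: none (0 points).
  x = 4: rhs = 13, matching y values: none (0 points).
  x = 5: rhs = 17, matching y values: 6, 13 (2 points).
  x = 6: rhs = 13, matching y values: none (0 points).
  x = 7: rhs = 7, matching y values: 8, 11 (2 points).
  x = 8: rhs = 5, matching y values: 9, 10 (2 points).
  x = 9: rhs = 13, matching y values: none (0 points).
  x = 10: rhs = 18, matching y values: none (0 points).
  x = 11: rhs = 7, matching y values: 8, 11 (2 points).
  x = 12: rhs = 5, matching y values: 9, 10 (2 points).
  x = 13: rhs = 18, matching y values: none (0 points).
  x = 14: rhs = 14, matching y values: none (0 points).
  x = 15: rhs = 18, matching y values: none (0 points).
  x = 16: rhs = 17, matching y values: 6, 13 (2 points).
  x = 17: rhs = 17, matching y values: 6, 13 (2 points).
  x = 18: rhs = 5, matching y values: 9, 10 (2 points).
Total affine count: 20.
Full point count |E(F_19)| = 20 + 1 = 21.
Hasse bound: |21 − (19+1)| = |1| = 1 ≤ 2√19 ≈ 8.7178 ✓.
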